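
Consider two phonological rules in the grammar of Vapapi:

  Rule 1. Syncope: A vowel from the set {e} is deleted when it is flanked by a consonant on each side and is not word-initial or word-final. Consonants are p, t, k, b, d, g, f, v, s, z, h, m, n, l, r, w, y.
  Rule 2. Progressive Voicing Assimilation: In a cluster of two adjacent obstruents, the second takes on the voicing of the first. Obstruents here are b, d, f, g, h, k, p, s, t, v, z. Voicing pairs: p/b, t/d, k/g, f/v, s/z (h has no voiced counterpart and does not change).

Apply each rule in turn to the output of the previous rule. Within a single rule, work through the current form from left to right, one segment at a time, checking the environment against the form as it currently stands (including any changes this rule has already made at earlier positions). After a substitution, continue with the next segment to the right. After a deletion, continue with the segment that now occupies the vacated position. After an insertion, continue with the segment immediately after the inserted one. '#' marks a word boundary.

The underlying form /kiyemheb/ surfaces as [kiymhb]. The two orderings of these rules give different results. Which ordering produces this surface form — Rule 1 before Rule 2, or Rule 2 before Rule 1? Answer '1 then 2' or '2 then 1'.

2 then 1

Order 1 then 2:
  1 Syncope: [kiyemheb] → [kiymhb]
  2 Progressive Voicing Assimilation: [kiymhb] → [kiymhp]
  result: [kiymhp]
Order 2 then 1:
  2 Progressive Voicing Assimilation: no change — [kiyemheb]
  1 Syncope: [kiyemheb] → [kiymhb]
  result: [kiymhb]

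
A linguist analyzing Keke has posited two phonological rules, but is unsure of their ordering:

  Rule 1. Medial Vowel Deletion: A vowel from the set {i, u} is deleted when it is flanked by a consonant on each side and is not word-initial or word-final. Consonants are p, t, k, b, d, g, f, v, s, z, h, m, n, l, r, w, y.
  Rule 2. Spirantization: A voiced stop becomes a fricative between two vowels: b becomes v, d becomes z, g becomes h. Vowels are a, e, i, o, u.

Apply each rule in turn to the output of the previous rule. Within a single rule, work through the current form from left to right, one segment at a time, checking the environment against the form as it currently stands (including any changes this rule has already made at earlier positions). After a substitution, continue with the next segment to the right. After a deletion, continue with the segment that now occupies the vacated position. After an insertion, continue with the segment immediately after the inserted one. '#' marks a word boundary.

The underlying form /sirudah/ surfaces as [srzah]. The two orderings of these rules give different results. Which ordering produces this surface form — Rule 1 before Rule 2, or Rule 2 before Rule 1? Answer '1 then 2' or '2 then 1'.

Order 1 then 2:
  1 Medial Vowel Deletion: [sirudah] → [srdah]
  2 Spirantization: no change — [srdah]
  result: [srdah]
Order 2 then 1:
  2 Spirantization: [sirudah] → [siruzah]
  1 Medial Vowel Deletion: [siruzah] → [srzah]
  result: [srzah]

2 then 1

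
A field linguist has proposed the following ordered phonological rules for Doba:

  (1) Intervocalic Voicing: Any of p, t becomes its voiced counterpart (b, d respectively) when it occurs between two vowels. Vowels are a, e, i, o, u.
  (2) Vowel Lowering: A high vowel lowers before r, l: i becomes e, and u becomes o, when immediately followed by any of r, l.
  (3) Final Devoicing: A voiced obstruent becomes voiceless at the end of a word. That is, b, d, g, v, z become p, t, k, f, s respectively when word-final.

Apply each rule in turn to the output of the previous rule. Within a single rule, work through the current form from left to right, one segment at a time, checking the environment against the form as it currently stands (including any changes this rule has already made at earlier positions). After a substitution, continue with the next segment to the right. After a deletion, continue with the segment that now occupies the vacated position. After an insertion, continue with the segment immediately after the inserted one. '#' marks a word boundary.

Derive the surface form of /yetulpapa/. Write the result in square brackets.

[yedolpaba]

(1) Intervocalic Voicing: [yetulpapa] → [yedulpaba]
(2) Vowel Lowering: [yedulpaba] → [yedolpaba]
(3) Final Devoicing: no change — [yedolpaba]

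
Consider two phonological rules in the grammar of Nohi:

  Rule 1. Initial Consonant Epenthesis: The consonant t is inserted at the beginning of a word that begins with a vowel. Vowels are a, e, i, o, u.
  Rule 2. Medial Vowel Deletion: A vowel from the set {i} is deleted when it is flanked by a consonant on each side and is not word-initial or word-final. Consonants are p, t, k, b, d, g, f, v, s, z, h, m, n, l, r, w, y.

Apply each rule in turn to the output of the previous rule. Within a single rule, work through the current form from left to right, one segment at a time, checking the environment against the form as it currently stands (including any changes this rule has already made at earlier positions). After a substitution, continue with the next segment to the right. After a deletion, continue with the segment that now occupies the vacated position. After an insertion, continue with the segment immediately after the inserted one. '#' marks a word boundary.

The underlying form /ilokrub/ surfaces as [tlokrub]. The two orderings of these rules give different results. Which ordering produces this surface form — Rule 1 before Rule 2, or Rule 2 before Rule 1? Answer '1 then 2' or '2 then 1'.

1 then 2

Order 1 then 2:
  1 Initial Consonant Epenthesis: [ilokrub] → [tilokrub]
  2 Medial Vowel Deletion: [tilokrub] → [tlokrub]
  result: [tlokrub]
Order 2 then 1:
  2 Medial Vowel Deletion: no change — [ilokrub]
  1 Initial Consonant Epenthesis: [ilokrub] → [tilokrub]
  result: [tilokrub]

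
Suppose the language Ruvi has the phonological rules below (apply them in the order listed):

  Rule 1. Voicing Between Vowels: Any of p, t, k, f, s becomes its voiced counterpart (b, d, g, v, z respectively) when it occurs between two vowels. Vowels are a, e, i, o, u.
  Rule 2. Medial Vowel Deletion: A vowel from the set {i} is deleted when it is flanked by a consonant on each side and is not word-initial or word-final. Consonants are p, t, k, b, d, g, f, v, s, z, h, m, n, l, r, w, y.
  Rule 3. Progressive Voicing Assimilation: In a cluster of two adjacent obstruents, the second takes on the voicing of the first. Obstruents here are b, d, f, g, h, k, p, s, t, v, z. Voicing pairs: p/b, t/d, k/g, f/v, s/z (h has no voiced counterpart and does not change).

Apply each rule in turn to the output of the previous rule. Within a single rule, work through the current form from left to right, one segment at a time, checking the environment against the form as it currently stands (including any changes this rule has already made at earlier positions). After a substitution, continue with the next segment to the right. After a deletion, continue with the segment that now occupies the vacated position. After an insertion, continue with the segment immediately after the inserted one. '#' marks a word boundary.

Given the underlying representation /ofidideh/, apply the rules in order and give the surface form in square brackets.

[ovddeh]

Rule 1 Voicing Between Vowels: [ofidideh] → [ovidideh]
Rule 2 Medial Vowel Deletion: [ovidideh] → [ovddeh]
Rule 3 Progressive Voicing Assimilation: no change — [ovddeh]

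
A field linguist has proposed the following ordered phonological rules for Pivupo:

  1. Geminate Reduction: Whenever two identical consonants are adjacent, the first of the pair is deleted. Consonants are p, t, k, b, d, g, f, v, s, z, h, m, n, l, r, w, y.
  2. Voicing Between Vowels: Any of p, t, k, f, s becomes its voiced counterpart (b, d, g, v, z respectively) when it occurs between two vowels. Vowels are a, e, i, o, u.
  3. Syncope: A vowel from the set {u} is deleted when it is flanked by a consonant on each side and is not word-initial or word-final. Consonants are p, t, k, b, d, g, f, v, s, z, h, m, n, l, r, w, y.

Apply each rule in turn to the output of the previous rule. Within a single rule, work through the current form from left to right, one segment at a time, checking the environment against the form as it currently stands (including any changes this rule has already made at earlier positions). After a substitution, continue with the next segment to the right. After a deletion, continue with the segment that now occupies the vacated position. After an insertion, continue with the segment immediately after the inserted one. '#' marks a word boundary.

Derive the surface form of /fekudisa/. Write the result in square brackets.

1 Geminate Reduction: no change — [fekudisa]
2 Voicing Between Vowels: [fekudisa] → [fegudiza]
3 Syncope: [fegudiza] → [fegdiza]

[fegdiza]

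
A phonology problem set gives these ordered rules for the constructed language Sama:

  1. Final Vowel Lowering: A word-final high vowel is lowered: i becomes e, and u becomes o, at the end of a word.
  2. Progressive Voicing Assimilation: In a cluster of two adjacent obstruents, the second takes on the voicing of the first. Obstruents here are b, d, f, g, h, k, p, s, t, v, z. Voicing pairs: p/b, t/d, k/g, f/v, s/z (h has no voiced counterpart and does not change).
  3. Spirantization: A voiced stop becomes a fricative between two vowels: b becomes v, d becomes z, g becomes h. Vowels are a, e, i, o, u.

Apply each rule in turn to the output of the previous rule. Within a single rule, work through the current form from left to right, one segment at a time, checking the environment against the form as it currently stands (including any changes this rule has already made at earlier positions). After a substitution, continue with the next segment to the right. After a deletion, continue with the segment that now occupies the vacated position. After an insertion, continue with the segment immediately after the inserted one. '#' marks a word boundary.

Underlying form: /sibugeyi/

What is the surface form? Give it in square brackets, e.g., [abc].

1 Final Vowel Lowering: [sibugeyi] → [sibugeye]
2 Progressive Voicing Assimilation: no change — [sibugeye]
3 Spirantization: [sibugeye] → [sivuheye]

[sivuheye]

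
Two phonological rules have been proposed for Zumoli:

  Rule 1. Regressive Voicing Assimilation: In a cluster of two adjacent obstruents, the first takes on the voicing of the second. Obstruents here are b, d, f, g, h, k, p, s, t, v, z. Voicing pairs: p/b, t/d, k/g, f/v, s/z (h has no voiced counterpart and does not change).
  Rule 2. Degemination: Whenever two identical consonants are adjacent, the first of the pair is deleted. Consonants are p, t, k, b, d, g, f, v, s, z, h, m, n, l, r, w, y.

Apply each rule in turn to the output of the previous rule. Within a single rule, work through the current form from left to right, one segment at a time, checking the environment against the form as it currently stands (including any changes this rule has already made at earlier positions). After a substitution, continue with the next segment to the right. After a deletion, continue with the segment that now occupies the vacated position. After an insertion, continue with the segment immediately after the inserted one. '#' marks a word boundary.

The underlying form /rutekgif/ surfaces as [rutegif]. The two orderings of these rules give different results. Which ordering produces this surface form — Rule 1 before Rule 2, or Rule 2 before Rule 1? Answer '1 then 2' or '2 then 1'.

1 then 2

Order 1 then 2:
  1 Regressive Voicing Assimilation: [rutekgif] → [ruteggif]
  2 Degemination: [ruteggif] → [rutegif]
  result: [rutegif]
Order 2 then 1:
  2 Degemination: no change — [rutekgif]
  1 Regressive Voicing Assimilation: [rutekgif] → [ruteggif]
  result: [ruteggif]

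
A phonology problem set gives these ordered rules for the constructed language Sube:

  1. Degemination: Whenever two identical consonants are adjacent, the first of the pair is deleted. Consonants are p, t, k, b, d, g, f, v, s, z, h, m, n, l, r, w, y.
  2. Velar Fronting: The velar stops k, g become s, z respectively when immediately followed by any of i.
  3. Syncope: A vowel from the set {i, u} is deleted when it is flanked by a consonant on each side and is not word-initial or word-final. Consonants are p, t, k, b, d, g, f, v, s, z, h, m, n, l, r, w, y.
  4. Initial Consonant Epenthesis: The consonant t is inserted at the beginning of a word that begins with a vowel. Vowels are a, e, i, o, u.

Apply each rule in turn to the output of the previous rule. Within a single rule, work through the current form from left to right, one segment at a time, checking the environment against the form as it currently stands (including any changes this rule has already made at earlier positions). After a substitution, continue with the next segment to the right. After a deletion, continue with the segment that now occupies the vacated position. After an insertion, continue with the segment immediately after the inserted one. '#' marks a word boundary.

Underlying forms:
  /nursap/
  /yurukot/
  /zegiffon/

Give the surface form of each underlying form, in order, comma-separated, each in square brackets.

/nursap/:
  1 Degemination: no change — [nursap]
  2 Velar Fronting: no change — [nursap]
  3 Syncope: [nursap] → [nrsap]
  4 Initial Consonant Epenthesis: no change — [nrsap]
/yurukot/:
  1 Degemination: no change — [yurukot]
  2 Velar Fronting: no change — [yurukot]
  3 Syncope: [yurukot] → [yrkot]
  4 Initial Consonant Epenthesis: no change — [yrkot]
/zegiffon/:
  1 Degemination: [zegiffon] → [zegifon]
  2 Velar Fronting: [zegifon] → [zezifon]
  3 Syncope: [zezifon] → [zezfon]
  4 Initial Consonant Epenthesis: no change — [zezfon]

[nrsap], [yrkot], [zezfon]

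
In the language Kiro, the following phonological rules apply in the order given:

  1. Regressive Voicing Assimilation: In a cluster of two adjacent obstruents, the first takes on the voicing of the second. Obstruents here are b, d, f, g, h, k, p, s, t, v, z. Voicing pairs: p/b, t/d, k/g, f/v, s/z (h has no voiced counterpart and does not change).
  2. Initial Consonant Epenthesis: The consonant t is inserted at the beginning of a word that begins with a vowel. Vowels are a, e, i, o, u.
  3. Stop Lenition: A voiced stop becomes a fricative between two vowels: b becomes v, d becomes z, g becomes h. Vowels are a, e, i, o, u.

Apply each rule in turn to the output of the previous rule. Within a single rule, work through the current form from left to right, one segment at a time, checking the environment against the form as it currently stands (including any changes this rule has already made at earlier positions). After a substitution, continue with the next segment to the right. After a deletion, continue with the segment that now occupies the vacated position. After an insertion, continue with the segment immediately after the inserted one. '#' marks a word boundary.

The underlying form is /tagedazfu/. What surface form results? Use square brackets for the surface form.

1 Regressive Voicing Assimilation: [tagedazfu] → [tagedasfu]
2 Initial Consonant Epenthesis: no change — [tagedasfu]
3 Stop Lenition: [tagedasfu] → [tahezasfu]

[tahezasfu]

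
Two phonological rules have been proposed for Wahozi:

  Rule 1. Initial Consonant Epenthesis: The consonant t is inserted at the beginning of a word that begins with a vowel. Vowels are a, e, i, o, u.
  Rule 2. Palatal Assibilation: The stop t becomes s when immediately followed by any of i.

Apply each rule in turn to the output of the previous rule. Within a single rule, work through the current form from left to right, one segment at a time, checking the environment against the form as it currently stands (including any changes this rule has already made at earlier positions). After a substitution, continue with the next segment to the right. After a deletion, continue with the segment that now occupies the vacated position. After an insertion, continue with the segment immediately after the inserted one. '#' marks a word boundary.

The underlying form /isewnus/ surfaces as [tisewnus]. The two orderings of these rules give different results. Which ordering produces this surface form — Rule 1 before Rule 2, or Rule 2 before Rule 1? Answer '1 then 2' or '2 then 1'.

2 then 1

Order 1 then 2:
  1 Initial Consonant Epenthesis: [isewnus] → [tisewnus]
  2 Palatal Assibilation: [tisewnus] → [sisewnus]
  result: [sisewnus]
Order 2 then 1:
  2 Palatal Assibilation: no change — [isewnus]
  1 Initial Consonant Epenthesis: [isewnus] → [tisewnus]
  result: [tisewnus]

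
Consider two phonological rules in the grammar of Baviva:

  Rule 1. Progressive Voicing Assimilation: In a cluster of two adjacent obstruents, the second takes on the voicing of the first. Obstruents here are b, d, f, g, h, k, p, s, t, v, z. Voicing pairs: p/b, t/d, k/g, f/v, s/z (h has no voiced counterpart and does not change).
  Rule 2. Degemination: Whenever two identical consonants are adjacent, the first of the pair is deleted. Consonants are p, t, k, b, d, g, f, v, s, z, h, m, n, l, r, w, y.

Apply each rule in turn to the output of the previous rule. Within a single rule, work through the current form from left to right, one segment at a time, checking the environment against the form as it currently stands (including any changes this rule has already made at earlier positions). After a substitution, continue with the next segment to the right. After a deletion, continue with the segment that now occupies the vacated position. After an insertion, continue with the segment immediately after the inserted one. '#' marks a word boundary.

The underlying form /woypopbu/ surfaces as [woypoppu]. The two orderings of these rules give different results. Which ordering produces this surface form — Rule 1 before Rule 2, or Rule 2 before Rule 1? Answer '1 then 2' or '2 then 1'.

2 then 1

Order 1 then 2:
  1 Progressive Voicing Assimilation: [woypopbu] → [woypoppu]
  2 Degemination: [woypoppu] → [woypopu]
  result: [woypopu]
Order 2 then 1:
  2 Degemination: no change — [woypopbu]
  1 Progressive Voicing Assimilation: [woypopbu] → [woypoppu]
  result: [woypoppu]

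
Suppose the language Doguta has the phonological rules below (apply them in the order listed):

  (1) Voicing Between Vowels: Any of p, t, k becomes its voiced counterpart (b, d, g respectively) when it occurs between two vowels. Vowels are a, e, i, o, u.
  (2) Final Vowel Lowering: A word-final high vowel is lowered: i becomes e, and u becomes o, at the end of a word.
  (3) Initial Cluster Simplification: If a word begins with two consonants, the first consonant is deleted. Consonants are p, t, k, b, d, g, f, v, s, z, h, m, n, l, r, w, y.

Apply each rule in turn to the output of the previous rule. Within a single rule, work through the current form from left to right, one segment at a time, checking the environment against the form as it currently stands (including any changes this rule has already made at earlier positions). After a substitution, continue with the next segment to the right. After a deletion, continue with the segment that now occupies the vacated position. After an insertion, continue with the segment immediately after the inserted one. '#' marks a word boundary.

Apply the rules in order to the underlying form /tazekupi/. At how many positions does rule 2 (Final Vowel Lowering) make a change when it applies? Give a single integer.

(1) Voicing Between Vowels: [tazekupi] → [tazegubi]
(2) Final Vowel Lowering: [tazegubi] → [tazegube]
(3) Initial Cluster Simplification: no change — [tazegube]
Rule 2 changed 1 position(s).

1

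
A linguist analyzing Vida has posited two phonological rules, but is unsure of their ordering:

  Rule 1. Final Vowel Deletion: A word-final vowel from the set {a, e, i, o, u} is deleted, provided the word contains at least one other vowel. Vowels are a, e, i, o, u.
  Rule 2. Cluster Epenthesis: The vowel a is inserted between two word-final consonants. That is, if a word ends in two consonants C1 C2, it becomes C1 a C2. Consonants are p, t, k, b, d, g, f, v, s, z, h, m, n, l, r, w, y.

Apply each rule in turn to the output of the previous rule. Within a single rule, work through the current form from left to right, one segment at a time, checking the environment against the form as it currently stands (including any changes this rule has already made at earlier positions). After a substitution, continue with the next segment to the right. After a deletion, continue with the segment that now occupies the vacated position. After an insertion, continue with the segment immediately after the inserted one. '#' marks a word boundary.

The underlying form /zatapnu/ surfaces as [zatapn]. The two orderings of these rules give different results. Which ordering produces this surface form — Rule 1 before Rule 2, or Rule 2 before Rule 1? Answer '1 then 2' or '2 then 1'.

Order 1 then 2:
  1 Final Vowel Deletion: [zatapnu] → [zatapn]
  2 Cluster Epenthesis: [zatapn] → [zatapan]
  result: [zatapan]
Order 2 then 1:
  2 Cluster Epenthesis: no change — [zatapnu]
  1 Final Vowel Deletion: [zatapnu] → [zatapn]
  result: [zatapn]

2 then 1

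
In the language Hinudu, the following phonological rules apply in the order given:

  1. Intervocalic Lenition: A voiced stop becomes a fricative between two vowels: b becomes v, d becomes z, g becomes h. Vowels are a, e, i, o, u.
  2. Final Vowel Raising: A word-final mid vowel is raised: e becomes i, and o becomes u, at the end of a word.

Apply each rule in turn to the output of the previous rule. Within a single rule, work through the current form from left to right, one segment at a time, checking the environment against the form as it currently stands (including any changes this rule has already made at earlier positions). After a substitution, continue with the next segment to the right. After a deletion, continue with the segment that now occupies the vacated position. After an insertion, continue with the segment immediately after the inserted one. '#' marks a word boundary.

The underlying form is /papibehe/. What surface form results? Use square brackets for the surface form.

[papivehi]

1 Intervocalic Lenition: [papibehe] → [papivehe]
2 Final Vowel Raising: [papivehe] → [papivehi]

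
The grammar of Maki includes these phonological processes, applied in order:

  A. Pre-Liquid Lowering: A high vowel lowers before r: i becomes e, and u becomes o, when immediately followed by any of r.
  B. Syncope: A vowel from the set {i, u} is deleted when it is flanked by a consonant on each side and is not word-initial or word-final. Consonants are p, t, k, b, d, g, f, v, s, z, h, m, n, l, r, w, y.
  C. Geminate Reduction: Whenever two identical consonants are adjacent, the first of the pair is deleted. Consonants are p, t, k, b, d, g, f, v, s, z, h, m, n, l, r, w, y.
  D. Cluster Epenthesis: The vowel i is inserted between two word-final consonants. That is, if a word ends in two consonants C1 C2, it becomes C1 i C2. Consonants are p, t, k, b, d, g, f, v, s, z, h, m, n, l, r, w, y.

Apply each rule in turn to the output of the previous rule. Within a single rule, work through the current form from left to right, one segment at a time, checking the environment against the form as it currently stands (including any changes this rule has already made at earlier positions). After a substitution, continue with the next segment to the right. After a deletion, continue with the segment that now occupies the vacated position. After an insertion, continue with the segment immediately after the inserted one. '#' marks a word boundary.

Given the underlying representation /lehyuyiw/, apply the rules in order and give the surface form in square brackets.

A Pre-Liquid Lowering: no change — [lehyuyiw]
B Syncope: [lehyuyiw] → [lehyyw]
C Geminate Reduction: [lehyyw] → [lehyw]
D Cluster Epenthesis: [lehyw] → [lehyiw]

[lehyiw]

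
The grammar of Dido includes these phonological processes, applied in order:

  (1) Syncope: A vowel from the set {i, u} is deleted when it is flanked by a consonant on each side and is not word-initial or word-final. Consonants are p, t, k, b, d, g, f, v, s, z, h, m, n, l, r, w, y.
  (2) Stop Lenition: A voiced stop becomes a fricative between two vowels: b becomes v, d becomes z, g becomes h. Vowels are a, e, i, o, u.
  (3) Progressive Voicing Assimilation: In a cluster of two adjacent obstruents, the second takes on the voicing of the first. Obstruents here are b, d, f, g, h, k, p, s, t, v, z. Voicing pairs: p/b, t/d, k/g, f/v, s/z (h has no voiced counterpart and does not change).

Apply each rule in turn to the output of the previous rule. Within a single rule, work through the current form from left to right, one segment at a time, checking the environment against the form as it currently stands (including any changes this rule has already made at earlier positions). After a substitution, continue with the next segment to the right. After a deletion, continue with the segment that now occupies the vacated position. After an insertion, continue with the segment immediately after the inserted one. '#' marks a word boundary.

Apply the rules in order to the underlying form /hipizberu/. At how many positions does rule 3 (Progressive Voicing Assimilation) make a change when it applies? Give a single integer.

(1) Syncope: [hipizberu] → [hpzberu]
(2) Stop Lenition: no change — [hpzberu]
(3) Progressive Voicing Assimilation: [hpzberu] → [hpsperu]
Rule 3 changed 2 position(s).

2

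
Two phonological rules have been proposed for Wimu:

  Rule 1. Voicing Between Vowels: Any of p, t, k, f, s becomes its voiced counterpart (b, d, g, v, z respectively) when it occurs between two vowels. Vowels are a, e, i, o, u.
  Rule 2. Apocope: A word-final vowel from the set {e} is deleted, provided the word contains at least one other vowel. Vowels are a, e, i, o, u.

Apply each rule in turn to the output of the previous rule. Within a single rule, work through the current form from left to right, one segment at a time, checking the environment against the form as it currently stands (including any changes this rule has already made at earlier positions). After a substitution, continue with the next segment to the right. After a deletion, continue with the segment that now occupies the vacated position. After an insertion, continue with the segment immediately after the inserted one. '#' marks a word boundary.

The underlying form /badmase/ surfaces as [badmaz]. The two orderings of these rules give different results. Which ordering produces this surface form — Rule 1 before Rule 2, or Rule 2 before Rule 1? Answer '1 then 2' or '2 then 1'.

Order 1 then 2:
  1 Voicing Between Vowels: [badmase] → [badmaze]
  2 Apocope: [badmaze] → [badmaz]
  result: [badmaz]
Order 2 then 1:
  2 Apocope: [badmase] → [badmas]
  1 Voicing Between Vowels: no change — [badmas]
  result: [badmas]

1 then 2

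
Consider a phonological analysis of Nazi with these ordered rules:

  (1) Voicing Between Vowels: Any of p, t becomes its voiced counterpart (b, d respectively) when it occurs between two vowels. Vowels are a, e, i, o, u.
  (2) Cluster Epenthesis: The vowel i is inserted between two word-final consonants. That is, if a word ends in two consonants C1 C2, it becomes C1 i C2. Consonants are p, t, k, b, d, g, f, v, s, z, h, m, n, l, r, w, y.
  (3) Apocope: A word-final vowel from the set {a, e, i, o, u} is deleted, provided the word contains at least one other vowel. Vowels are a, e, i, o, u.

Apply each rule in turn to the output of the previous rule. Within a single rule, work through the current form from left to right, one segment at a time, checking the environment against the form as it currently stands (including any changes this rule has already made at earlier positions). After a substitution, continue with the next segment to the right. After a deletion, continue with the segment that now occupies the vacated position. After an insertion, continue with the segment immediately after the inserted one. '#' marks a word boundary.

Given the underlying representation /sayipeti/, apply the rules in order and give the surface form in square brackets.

[sayibed]

(1) Voicing Between Vowels: [sayipeti] → [sayibedi]
(2) Cluster Epenthesis: no change — [sayibedi]
(3) Apocope: [sayibedi] → [sayibed]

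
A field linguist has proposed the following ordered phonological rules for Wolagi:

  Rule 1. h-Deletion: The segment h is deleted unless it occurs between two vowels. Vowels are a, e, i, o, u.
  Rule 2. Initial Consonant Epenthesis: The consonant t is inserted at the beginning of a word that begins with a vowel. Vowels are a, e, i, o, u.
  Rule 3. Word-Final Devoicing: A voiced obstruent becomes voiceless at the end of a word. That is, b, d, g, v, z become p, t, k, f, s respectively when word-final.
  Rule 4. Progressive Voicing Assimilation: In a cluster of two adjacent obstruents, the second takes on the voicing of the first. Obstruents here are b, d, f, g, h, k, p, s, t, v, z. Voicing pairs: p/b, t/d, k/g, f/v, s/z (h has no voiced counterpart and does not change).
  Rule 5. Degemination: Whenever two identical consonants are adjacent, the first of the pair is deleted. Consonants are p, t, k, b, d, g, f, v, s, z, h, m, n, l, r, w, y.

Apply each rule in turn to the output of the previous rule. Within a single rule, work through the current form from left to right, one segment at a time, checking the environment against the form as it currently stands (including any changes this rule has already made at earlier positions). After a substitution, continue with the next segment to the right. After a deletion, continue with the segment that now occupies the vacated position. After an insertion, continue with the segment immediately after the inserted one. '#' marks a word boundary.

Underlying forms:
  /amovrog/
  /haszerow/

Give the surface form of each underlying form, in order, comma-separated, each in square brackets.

/amovrog/:
  Rule 1 h-Deletion: no change — [amovrog]
  Rule 2 Initial Consonant Epenthesis: [amovrog] → [tamovrog]
  Rule 3 Word-Final Devoicing: [tamovrog] → [tamovrok]
  Rule 4 Progressive Voicing Assimilation: no change — [tamovrok]
  Rule 5 Degemination: no change — [tamovrok]
/haszerow/:
  Rule 1 h-Deletion: [haszerow] → [aszerow]
  Rule 2 Initial Consonant Epenthesis: [aszerow] → [taszerow]
  Rule 3 Word-Final Devoicing: no change — [taszerow]
  Rule 4 Progressive Voicing Assimilation: [taszerow] → [tasserow]
  Rule 5 Degemination: [tasserow] → [taserow]

[tamovrok], [taserow]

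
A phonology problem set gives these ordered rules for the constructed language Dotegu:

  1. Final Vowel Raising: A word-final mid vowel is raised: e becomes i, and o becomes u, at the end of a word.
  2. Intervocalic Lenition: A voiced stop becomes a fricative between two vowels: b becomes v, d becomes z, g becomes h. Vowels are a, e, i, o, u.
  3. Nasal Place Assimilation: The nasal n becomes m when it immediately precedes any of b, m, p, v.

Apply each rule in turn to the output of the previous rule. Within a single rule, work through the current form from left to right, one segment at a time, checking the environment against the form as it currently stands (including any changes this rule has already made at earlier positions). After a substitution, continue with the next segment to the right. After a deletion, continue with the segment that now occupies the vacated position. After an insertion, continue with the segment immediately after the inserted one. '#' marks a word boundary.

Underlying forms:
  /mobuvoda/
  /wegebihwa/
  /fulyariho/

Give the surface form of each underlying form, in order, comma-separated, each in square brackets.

/mobuvoda/:
  1 Final Vowel Raising: no change — [mobuvoda]
  2 Intervocalic Lenition: [mobuvoda] → [movuvoza]
  3 Nasal Place Assimilation: no change — [movuvoza]
/wegebihwa/:
  1 Final Vowel Raising: no change — [wegebihwa]
  2 Intervocalic Lenition: [wegebihwa] → [wehevihwa]
  3 Nasal Place Assimilation: no change — [wehevihwa]
/fulyariho/:
  1 Final Vowel Raising: [fulyariho] → [fulyarihu]
  2 Intervocalic Lenition: no change — [fulyarihu]
  3 Nasal Place Assimilation: no change — [fulyarihu]

[movuvoza], [wehevihwa], [fulyarihu]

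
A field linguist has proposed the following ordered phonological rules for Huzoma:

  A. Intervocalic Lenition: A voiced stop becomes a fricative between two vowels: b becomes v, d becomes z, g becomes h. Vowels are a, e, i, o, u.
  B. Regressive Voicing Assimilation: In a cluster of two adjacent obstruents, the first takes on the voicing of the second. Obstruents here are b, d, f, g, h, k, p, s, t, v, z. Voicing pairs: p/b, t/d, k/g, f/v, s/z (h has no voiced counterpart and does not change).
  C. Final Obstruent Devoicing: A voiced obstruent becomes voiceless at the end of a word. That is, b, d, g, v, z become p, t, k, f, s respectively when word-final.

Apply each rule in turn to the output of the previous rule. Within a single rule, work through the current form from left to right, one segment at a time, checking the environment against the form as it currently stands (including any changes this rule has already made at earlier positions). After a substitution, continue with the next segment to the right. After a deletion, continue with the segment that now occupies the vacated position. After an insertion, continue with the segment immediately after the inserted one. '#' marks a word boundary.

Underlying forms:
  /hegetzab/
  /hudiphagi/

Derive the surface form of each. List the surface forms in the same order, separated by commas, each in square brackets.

[hehedzap], [huziphahi]

/hegetzab/:
  A Intervocalic Lenition: [hegetzab] → [hehetzab]
  B Regressive Voicing Assimilation: [hehetzab] → [hehedzab]
  C Final Obstruent Devoicing: [hehedzab] → [hehedzap]
/hudiphagi/:
  A Intervocalic Lenition: [hudiphagi] → [huziphahi]
  B Regressive Voicing Assimilation: no change — [huziphahi]
  C Final Obstruent Devoicing: no change — [huziphahi]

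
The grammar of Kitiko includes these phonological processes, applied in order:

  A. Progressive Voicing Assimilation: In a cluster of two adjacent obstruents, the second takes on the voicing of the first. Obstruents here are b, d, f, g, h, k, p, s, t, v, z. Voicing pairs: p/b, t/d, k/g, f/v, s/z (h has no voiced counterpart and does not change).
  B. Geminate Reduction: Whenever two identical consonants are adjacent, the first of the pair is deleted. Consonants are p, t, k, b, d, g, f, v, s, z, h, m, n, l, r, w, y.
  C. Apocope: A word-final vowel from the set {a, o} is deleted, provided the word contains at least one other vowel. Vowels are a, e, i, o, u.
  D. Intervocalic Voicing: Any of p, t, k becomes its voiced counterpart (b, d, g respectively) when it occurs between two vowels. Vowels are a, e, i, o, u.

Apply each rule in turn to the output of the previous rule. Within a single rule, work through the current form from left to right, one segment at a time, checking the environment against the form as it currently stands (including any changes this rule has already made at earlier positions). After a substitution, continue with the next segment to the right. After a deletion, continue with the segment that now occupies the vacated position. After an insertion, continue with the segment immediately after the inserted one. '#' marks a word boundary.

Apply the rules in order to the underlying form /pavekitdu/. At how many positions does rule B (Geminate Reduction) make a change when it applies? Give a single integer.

A Progressive Voicing Assimilation: [pavekitdu] → [pavekittu]
B Geminate Reduction: [pavekittu] → [pavekitu]
C Apocope: no change — [pavekitu]
D Intervocalic Voicing: [pavekitu] → [pavegidu]
Rule B changed 1 position(s).

1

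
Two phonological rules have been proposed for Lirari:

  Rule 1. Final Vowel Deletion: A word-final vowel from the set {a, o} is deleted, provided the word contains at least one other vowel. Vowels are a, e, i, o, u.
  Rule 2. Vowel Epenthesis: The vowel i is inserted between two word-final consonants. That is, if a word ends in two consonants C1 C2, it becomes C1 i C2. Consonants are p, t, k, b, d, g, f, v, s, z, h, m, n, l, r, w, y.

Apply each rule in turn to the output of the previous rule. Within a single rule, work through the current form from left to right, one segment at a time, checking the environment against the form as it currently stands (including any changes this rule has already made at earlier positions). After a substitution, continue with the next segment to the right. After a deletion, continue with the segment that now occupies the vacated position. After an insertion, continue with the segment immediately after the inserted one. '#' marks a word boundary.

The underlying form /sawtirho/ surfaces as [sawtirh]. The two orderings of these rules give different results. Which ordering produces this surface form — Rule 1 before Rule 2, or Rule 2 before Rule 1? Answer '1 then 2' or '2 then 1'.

Order 1 then 2:
  1 Final Vowel Deletion: [sawtirho] → [sawtirh]
  2 Vowel Epenthesis: [sawtirh] → [sawtirih]
  result: [sawtirih]
Order 2 then 1:
  2 Vowel Epenthesis: no change — [sawtirho]
  1 Final Vowel Deletion: [sawtirho] → [sawtirh]
  result: [sawtirh]

2 then 1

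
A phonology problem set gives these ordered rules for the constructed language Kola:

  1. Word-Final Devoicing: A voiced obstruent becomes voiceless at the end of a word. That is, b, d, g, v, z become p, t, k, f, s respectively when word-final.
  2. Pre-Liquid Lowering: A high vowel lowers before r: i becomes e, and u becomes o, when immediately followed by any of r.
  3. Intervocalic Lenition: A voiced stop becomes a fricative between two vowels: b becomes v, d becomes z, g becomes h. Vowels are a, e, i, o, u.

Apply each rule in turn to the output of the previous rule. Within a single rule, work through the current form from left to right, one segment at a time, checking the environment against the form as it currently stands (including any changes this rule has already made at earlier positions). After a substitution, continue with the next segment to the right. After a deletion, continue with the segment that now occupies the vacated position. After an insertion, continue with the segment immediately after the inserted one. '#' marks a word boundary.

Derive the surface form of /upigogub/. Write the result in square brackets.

[upihohup]

1 Word-Final Devoicing: [upigogub] → [upigogup]
2 Pre-Liquid Lowering: no change — [upigogup]
3 Intervocalic Lenition: [upigogup] → [upihohup]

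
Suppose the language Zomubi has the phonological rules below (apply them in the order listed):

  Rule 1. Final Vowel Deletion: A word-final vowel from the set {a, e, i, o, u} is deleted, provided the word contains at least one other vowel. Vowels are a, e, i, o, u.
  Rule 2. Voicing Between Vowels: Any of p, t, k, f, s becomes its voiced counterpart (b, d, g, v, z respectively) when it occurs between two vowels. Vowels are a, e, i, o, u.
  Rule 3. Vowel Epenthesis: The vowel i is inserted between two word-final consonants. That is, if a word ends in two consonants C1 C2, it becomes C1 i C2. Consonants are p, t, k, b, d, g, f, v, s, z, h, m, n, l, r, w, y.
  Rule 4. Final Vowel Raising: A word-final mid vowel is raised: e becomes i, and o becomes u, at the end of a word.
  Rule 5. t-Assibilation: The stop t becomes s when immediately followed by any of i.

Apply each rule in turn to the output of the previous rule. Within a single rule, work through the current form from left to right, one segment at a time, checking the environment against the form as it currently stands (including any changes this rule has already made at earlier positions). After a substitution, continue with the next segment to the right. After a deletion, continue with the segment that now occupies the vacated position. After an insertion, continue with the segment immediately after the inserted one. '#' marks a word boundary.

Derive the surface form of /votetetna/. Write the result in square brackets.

Rule 1 Final Vowel Deletion: [votetetna] → [votetetn]
Rule 2 Voicing Between Vowels: [votetetn] → [vodedetn]
Rule 3 Vowel Epenthesis: [vodedetn] → [vodedetin]
Rule 4 Final Vowel Raising: no change — [vodedetin]
Rule 5 t-Assibilation: [vodedetin] → [vodedesin]

[vodedesin]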